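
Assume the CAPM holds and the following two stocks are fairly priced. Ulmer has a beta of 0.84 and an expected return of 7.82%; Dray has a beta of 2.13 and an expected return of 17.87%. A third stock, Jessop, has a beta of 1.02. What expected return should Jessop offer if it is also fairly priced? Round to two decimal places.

MRP (SML slope) = (17.87% − 7.82%) / (2.13 − 0.84) = 10.05% / 1.29 = 7.7907%
R_f (intercept) = 7.82% − 0.84 × 7.7907% = 1.2758%
E(R_Jessop) = R_f + β × MRP = 1.2758% + 1.02 × 7.7907% = 9.22%

9.22%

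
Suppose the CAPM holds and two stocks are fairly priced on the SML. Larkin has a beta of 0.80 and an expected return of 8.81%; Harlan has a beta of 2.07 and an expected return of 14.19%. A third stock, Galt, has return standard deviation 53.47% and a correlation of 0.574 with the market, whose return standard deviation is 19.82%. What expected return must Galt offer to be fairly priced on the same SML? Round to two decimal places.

MRP = (14.19% − 8.81%) / (2.07 − 0.80) = 4.2362%
R_f = 8.81% − 0.80 × 4.2362% = 5.4210%
β_Galt = ρ·σ_i/σ_m = 0.574 × 53.47 / 19.82 = 1.5485
E(R_Galt) = R_f + β × MRP = 5.4210% + 1.5485 × 4.2362% = 11.98%

11.98%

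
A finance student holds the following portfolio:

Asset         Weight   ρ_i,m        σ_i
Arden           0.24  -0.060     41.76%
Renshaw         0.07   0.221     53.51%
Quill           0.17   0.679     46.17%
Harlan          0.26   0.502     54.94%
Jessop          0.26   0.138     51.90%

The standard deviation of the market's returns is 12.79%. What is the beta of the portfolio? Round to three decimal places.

β_Arden = -0.060 × 41.76% / 12.79% = -0.1959
β_Renshaw = 0.221 × 53.51% / 12.79% = 0.9246
β_Quill = 0.679 × 46.17% / 12.79% = 2.4511
β_Harlan = 0.502 × 54.94% / 12.79% = 2.1564
β_Jessop = 0.138 × 51.90% / 12.79% = 0.5600
β_P = Σ w_i β_i = 0.24×-0.1959 + 0.07×0.9246 + 0.17×2.4511 + 0.26×2.1564 + 0.26×0.5600 = 1.1407

1.141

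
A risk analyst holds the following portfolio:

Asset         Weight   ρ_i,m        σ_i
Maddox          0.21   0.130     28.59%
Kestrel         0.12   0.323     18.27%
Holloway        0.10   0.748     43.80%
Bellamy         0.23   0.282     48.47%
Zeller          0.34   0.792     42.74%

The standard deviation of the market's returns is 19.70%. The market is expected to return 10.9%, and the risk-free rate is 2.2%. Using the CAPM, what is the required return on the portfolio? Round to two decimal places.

β_Maddox = 0.130 × 28.59% / 19.70% = 0.1887
β_Kestrel = 0.323 × 18.27% / 19.70% = 0.2996
β_Holloway = 0.748 × 43.80% / 19.70% = 1.6631
β_Bellamy = 0.282 × 48.47% / 19.70% = 0.6938
β_Zeller = 0.792 × 42.74% / 19.70% = 1.7183
β_P = Σ w_i β_i = 0.21×0.1887 + 0.12×0.2996 + 0.10×1.6631 + 0.23×0.6938 + 0.34×1.7183 = 0.9857
MRP = 10.9% − 2.2% = 8.70%
E(R_P) = R_f + β_P × MRP = 2.2% + 0.9857 × 8.7% = 10.78%

10.78%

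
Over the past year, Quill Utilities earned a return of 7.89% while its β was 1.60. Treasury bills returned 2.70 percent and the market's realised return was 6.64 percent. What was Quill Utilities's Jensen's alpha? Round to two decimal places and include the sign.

Market excess return = 6.64% − 2.70% = 3.94%
CAPM benchmark = R_f + β(R_m − R_f) = 2.70% + 1.60 × 3.94% = 9.0040%
α = actual − benchmark = 7.89% − 9.0040% = -1.11%

-1.11%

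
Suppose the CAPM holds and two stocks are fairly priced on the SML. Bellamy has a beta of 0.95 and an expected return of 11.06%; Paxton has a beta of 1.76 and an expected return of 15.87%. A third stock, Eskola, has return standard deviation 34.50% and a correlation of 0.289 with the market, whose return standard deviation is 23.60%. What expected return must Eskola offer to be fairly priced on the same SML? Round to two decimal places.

MRP = (15.87% − 11.06%) / (1.76 − 0.95) = 5.9383%
R_f = 11.06% − 0.95 × 5.9383% = 5.4186%
β_Eskola = ρ·σ_i/σ_m = 0.289 × 34.50 / 23.60 = 0.4225
E(R_Eskola) = R_f + β × MRP = 5.4186% + 0.4225 × 5.9383% = 7.93%

7.93%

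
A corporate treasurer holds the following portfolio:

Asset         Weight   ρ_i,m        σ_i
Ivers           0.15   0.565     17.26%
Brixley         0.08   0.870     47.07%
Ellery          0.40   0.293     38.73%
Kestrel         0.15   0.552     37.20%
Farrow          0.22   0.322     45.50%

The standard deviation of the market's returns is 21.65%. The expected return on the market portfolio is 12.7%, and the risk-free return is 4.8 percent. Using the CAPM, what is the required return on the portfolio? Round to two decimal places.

β_Ivers = 0.565 × 17.26% / 21.65% = 0.4504
β_Brixley = 0.870 × 47.07% / 21.65% = 1.8915
β_Ellery = 0.293 × 38.73% / 21.65% = 0.5242
β_Kestrel = 0.552 × 37.20% / 21.65% = 0.9485
β_Farrow = 0.322 × 45.50% / 21.65% = 0.6767
β_P = Σ w_i β_i = 0.15×0.4504 + 0.08×1.8915 + 0.40×0.5242 + 0.15×0.9485 + 0.22×0.6767 = 0.7197
MRP = 12.7% − 4.8% = 7.90%
E(R_P) = R_f + β_P × MRP = 4.8% + 0.7197 × 7.9% = 10.49%

10.49%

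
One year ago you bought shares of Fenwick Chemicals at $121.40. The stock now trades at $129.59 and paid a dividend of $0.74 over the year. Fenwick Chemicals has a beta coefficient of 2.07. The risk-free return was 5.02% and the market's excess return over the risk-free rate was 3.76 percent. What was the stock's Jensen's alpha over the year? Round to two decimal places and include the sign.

-5.45%

Realised HPR = (P1 + D1 − P0) / P0 = (129.59 + 0.74 − 121.40) / 121.40 = 8.93 / 121.40 = 7.3558%
CAPM required = R_f + β·MRP = 5.02% + 2.07 × 3.76% = 12.8032%
α = realised − required = 7.3558% − 12.8032% = -5.45%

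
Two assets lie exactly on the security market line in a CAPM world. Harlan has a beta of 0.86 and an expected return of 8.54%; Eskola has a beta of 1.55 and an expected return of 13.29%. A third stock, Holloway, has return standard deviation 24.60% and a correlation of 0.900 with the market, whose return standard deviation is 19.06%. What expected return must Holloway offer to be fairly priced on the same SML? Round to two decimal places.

10.62%

MRP = (13.29% − 8.54%) / (1.55 − 0.86) = 6.8841%
R_f = 8.54% − 0.86 × 6.8841% = 2.6197%
β_Holloway = ρ·σ_i/σ_m = 0.900 × 24.60 / 19.06 = 1.1616
E(R_Holloway) = R_f + β × MRP = 2.6197% + 1.1616 × 6.8841% = 10.62%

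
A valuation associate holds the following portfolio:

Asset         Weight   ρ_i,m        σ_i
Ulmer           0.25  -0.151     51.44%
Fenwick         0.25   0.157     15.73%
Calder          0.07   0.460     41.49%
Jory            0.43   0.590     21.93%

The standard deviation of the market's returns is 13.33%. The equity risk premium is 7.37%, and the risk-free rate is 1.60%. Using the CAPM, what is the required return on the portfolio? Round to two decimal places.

4.68%

β_Ulmer = -0.151 × 51.44% / 13.33% = -0.5827
β_Fenwick = 0.157 × 15.73% / 13.33% = 0.1853
β_Calder = 0.460 × 41.49% / 13.33% = 1.4318
β_Jory = 0.590 × 21.93% / 13.33% = 0.9706
β_P = Σ w_i β_i = 0.25×-0.5827 + 0.25×0.1853 + 0.07×1.4318 + 0.43×0.9706 = 0.4182
E(R_P) = R_f + β_P × MRP = 1.60% + 0.4182 × 7.37% = 4.68%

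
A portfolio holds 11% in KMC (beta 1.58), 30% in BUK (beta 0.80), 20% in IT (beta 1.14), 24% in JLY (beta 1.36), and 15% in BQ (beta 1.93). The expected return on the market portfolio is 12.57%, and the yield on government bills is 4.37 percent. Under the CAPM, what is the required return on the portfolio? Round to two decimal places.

β_P = Σ w_i β_i = 0.11×1.58 + 0.30×0.80 + 0.20×1.14 + 0.24×1.36 + 0.15×1.93 = 1.2577
MRP = 12.57% − 4.37% = 8.20%
E(R_P) = R_f + β_P × MRP = 4.37% + 1.2577 × 8.20% = 14.68%

14.68%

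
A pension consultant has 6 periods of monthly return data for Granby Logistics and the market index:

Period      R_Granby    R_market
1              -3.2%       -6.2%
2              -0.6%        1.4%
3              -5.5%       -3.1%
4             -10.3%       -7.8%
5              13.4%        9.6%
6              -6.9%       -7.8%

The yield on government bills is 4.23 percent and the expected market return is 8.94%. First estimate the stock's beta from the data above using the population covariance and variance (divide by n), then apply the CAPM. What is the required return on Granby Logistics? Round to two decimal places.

Mean R_i = (-3.2 − 0.6 − 5.5 − 10.3 + 13.4 − 6.9) / 6 = -2.1833%
Mean R_m = (-6.2 + 1.4 − 3.1 − 7.8 + 9.6 − 7.8) / 6 = -2.3167%
Σ(R_i − R̄_i)(R_m − R̄_m) = 268.5017  ⇒  Cov = 268.5017 / 6 = 44.7503
Σ(R_m − R̄_m)² = 231.6483  ⇒  Var(R_m) = 231.6483 / 6 = 38.6081
β = Cov / Var(R_m) = 44.7503 / 38.6081 = 1.1591
MRP = 8.94% − 4.23% = 4.71%
E(R) = R_f + β × MRP = 4.23% + 1.1591 × 4.71% = 9.69%

9.69%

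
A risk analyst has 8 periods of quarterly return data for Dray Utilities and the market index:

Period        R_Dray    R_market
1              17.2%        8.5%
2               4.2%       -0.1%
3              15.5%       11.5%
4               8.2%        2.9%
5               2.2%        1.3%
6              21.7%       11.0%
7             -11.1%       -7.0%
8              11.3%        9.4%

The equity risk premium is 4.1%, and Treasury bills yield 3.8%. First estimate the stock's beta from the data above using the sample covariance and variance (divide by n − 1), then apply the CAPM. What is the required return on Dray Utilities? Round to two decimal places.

9.99%

Mean R_i = (17.2 + 4.2 + 15.5 + 8.2 + 2.2 + 21.7 − 11.1 + 11.3) / 8 = 8.6500%
Mean R_m = (8.5 − 0.1 + 11.5 + 2.9 + 1.3 + 11.0 − 7.0 + 9.4) / 8 = 4.6875%
Σ(R_i − R̄_i)(R_m − R̄_m) = 448.9150  ⇒  Cov = 448.9150 / 7 = 64.1307
Σ(R_m − R̄_m)² = 297.1888  ⇒  Var(R_m) = 297.1888 / 7 = 42.4555
β = Cov / Var(R_m) = 64.1307 / 42.4555 = 1.5105
E(R) = R_f + β × MRP = 3.8% + 1.5105 × 4.1% = 9.99%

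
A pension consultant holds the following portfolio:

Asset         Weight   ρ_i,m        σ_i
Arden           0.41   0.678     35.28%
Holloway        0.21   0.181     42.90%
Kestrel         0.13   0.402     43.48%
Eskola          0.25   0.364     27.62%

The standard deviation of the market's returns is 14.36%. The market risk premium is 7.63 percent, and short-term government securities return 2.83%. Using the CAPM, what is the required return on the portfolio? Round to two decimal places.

β_Arden = 0.678 × 35.28% / 14.36% = 1.6657
β_Holloway = 0.181 × 42.90% / 14.36% = 0.5407
β_Kestrel = 0.402 × 43.48% / 14.36% = 1.2172
β_Eskola = 0.364 × 27.62% / 14.36% = 0.7001
β_P = Σ w_i β_i = 0.41×1.6657 + 0.21×0.5407 + 0.13×1.2172 + 0.25×0.7001 = 1.1297
E(R_P) = R_f + β_P × MRP = 2.83% + 1.1297 × 7.63% = 11.45%

11.45%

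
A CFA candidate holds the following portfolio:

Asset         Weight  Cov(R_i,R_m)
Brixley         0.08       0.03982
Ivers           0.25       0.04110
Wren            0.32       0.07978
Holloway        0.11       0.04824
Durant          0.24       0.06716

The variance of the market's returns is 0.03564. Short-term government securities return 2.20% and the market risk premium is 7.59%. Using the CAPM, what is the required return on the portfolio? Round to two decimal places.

15.07%

β_Brixley = 0.03982 / 0.03564 = 1.1173
β_Ivers = 0.04110 / 0.03564 = 1.1532
β_Wren = 0.07978 / 0.03564 = 2.2385
β_Holloway = 0.04824 / 0.03564 = 1.3535
β_Durant = 0.06716 / 0.03564 = 1.8844
β_P = Σ w_i β_i = 0.08×1.1173 + 0.25×1.1532 + 0.32×2.2385 + 0.11×1.3535 + 0.24×1.8844 = 1.6951
E(R_P) = R_f + β_P × MRP = 2.20% + 1.6951 × 7.59% = 15.07%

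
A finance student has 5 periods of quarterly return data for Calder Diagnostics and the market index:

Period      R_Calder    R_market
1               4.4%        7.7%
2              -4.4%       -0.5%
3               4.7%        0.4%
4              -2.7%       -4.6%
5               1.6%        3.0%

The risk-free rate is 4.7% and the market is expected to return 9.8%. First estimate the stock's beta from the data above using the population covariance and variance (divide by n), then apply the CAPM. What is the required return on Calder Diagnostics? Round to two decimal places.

7.84%

Mean R_i = (4.4 − 4.4 + 4.7 − 2.7 + 1.6) / 5 = 0.7200%
Mean R_m = (7.7 − 0.5 + 0.4 − 4.6 + 3.0) / 5 = 1.2000%
Σ(R_i − R̄_i)(R_m − R̄_m) = 50.8600  ⇒  Cov = 50.8600 / 5 = 10.1720
Σ(R_m − R̄_m)² = 82.6600  ⇒  Var(R_m) = 82.6600 / 5 = 16.5320
β = Cov / Var(R_m) = 10.1720 / 16.5320 = 0.6153
MRP = 9.8% − 4.7% = 5.10%
E(R) = R_f + β × MRP = 4.7% + 0.6153 × 5.1% = 7.84%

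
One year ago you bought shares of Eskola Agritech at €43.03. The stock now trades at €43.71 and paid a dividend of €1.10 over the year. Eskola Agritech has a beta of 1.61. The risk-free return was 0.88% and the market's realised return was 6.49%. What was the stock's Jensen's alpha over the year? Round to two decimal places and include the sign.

-5.78%

Realised HPR = (P1 + D1 − P0) / P0 = (43.71 + 1.10 − 43.03) / 43.03 = 1.78 / 43.03 = 4.1366%
MRP = 6.49% − 0.88% = 5.61%
CAPM required = R_f + β·MRP = 0.88% + 1.61 × 5.61% = 9.9121%
α = realised − required = 4.1366% − 9.9121% = -5.78%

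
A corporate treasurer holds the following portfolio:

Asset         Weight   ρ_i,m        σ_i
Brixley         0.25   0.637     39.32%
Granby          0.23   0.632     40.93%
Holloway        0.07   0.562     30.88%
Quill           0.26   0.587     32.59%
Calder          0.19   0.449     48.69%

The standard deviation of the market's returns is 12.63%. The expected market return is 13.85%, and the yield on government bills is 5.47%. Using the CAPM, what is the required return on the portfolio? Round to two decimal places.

β_Brixley = 0.637 × 39.32% / 12.63% = 1.9831
β_Granby = 0.632 × 40.93% / 12.63% = 2.0481
β_Holloway = 0.562 × 30.88% / 12.63% = 1.3741
β_Quill = 0.587 × 32.59% / 12.63% = 1.5147
β_Calder = 0.449 × 48.69% / 12.63% = 1.7309
β_P = Σ w_i β_i = 0.25×1.9831 + 0.23×2.0481 + 0.07×1.3741 + 0.26×1.5147 + 0.19×1.7309 = 1.7857
MRP = 13.85% − 5.47% = 8.38%
E(R_P) = R_f + β_P × MRP = 5.47% + 1.7857 × 8.38% = 20.43%

20.43%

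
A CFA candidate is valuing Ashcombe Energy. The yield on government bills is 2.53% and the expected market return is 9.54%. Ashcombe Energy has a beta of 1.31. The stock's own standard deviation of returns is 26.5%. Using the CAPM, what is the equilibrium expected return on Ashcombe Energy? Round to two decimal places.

11.71%

Market risk premium = E(R_m) − R_f = 9.54% − 2.53% = 7.01%
E(R) = R_f + β × MRP = 2.53% + 1.31 × 7.01% = 11.71%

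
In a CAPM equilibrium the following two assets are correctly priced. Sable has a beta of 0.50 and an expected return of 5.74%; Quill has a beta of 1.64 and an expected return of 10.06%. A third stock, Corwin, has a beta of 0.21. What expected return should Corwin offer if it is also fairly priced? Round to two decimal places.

4.64%

MRP (SML slope) = (10.06% − 5.74%) / (1.64 − 0.50) = 4.32% / 1.14 = 3.7895%
R_f (intercept) = 5.74% − 0.50 × 3.7895% = 3.8453%
E(R_Corwin) = R_f + β × MRP = 3.8453% + 0.21 × 3.7895% = 4.64%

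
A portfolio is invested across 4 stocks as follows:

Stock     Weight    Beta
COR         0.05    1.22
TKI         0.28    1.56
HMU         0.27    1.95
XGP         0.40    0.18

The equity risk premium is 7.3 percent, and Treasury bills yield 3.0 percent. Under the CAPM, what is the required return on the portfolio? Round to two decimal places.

β_P = Σ w_i β_i = 0.05×1.22 + 0.28×1.56 + 0.27×1.95 + 0.40×0.18 = 1.0963
E(R_P) = R_f + β_P × MRP = 3.0% + 1.0963 × 7.3% = 11.00%

11.00%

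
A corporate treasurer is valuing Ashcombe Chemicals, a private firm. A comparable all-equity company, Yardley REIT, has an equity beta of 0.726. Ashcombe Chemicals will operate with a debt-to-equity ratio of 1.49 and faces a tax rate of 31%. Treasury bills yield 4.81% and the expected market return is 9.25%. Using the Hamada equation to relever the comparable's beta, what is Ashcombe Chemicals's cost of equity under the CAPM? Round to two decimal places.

11.35%

β_L = β_U × [1 + (1 − t)(D/E)] = 0.726 × [1 + (1 − 0.31) × 1.49]
    = 0.726 × [1 + 0.69 × 1.49] = 0.726 × 2.0281 = 1.4724
MRP = 9.25% − 4.81% = 4.44%
E(R) = R_f + β_L × MRP = 4.81% + 1.4724 × 4.44% = 11.35%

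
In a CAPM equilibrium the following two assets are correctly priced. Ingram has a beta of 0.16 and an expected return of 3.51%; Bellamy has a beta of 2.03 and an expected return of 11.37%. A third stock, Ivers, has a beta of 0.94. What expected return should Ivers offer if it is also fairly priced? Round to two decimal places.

MRP (SML slope) = (11.37% − 3.51%) / (2.03 − 0.16) = 7.86% / 1.87 = 4.2032%
R_f (intercept) = 3.51% − 0.16 × 4.2032% = 2.8375%
E(R_Ivers) = R_f + β × MRP = 2.8375% + 0.94 × 4.2032% = 6.79%

6.79%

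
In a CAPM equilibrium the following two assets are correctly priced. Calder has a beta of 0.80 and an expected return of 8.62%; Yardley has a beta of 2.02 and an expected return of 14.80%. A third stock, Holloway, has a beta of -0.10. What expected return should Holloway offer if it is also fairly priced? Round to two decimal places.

MRP (SML slope) = (14.80% − 8.62%) / (2.02 − 0.80) = 6.18% / 1.22 = 5.0656%
R_f (intercept) = 8.62% − 0.80 × 5.0656% = 4.5675%
E(R_Holloway) = R_f + β × MRP = 4.5675% + -0.10 × 5.0656% = 4.06%

4.06%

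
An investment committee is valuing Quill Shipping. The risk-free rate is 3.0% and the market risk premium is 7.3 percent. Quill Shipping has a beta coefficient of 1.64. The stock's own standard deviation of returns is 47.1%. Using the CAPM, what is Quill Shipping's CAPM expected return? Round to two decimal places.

E(R) = R_f + β × MRP = 3.0% + 1.64 × 7.3% = 14.97%

14.97%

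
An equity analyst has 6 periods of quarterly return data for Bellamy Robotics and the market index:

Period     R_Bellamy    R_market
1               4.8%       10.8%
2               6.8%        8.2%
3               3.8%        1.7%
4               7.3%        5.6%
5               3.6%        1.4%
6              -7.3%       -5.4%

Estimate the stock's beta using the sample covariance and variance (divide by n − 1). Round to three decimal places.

0.774

Mean R_i = (4.8 + 6.8 + 3.8 + 7.3 + 3.6 − 7.3) / 6 = 3.1667%
Mean R_m = (10.8 + 8.2 + 1.7 + 5.6 + 1.4 − 5.4) / 6 = 3.7167%
Σ(R_i − R̄_i)(R_m − R̄_m) = 128.7833  ⇒  Cov = 128.7833 / 5 = 25.7567
Σ(R_m − R̄_m)² = 166.3683  ⇒  Var(R_m) = 166.3683 / 5 = 33.2737
β = Cov / Var(R_m) = 25.7567 / 33.2737 = 0.7741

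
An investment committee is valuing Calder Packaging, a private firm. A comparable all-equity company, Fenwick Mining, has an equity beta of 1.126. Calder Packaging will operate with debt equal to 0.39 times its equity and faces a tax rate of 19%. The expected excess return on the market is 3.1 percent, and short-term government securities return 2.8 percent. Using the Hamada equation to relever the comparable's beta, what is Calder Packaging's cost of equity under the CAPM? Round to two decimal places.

β_L = β_U × [1 + (1 − t)(D/E)] = 1.126 × [1 + (1 − 0.19) × 0.39]
    = 1.126 × [1 + 0.81 × 0.39] = 1.126 × 1.3159 = 1.4817
E(R) = R_f + β_L × MRP = 2.8% + 1.4817 × 3.1% = 7.39%

7.39%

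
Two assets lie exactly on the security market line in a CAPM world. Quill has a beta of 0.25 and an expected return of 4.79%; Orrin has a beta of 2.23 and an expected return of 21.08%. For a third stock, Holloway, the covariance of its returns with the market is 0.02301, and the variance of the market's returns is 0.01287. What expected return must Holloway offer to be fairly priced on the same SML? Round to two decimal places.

MRP = (21.08% − 4.79%) / (2.23 − 0.25) = 8.2273%
R_f = 4.79% − 0.25 × 8.2273% = 2.7332%
β_Holloway = Cov / Var(R_m) = 0.02301 / 0.01287 = 1.7879
E(R_Holloway) = R_f + β × MRP = 2.7332% + 1.7879 × 8.2273% = 17.44%

17.44%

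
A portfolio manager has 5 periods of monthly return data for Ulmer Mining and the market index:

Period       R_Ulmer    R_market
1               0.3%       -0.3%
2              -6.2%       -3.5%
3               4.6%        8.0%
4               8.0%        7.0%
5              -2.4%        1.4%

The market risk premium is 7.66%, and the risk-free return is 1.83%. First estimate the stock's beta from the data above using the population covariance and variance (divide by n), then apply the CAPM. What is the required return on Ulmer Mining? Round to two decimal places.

Mean R_i = (0.3 − 6.2 + 4.6 + 8.0 − 2.4) / 5 = 0.8600%
Mean R_m = (-0.3 − 3.5 + 8.0 + 7.0 + 1.4) / 5 = 2.5200%
Σ(R_i − R̄_i)(R_m − R̄_m) = 100.2140  ⇒  Cov = 100.2140 / 5 = 20.0428
Σ(R_m − R̄_m)² = 95.5480  ⇒  Var(R_m) = 95.5480 / 5 = 19.1096
β = Cov / Var(R_m) = 20.0428 / 19.1096 = 1.0488
E(R) = R_f + β × MRP = 1.83% + 1.0488 × 7.66% = 9.86%

9.86%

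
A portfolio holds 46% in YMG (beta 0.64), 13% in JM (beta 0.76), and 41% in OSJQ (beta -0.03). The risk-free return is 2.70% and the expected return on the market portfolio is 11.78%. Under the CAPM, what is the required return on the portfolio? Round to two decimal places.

6.16%

β_P = Σ w_i β_i = 0.46×0.64 + 0.13×0.76 + 0.41×-0.03 = 0.3809
MRP = 11.78% − 2.70% = 9.08%
E(R_P) = R_f + β_P × MRP = 2.70% + 0.3809 × 9.08% = 6.16%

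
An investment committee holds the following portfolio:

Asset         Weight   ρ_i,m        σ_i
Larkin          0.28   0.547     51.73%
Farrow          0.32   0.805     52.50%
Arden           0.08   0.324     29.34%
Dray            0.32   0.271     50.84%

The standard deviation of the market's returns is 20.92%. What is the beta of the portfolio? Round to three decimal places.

β_Larkin = 0.547 × 51.73% / 20.92% = 1.3526
β_Farrow = 0.805 × 52.50% / 20.92% = 2.0202
β_Arden = 0.324 × 29.34% / 20.92% = 0.4544
β_Dray = 0.271 × 50.84% / 20.92% = 0.6586
β_P = Σ w_i β_i = 0.28×1.3526 + 0.32×2.0202 + 0.08×0.4544 + 0.32×0.6586 = 1.2723

1.272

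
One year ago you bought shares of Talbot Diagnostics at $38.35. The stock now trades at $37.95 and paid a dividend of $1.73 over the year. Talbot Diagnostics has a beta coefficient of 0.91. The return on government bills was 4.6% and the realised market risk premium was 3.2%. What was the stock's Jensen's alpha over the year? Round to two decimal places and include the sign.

Realised HPR = (P1 + D1 − P0) / P0 = (37.95 + 1.73 − 38.35) / 38.35 = 1.33 / 38.35 = 3.4681%
CAPM required = R_f + β·MRP = 4.6% + 0.91 × 3.2% = 7.5120%
α = realised − required = 3.4681% − 7.5120% = -4.04%

-4.04%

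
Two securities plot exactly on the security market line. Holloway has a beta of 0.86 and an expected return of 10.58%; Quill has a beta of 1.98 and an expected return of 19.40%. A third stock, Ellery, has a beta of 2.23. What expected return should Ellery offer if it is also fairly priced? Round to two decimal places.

MRP (SML slope) = (19.40% − 10.58%) / (1.98 − 0.86) = 8.82% / 1.12 = 7.8750%
R_f (intercept) = 10.58% − 0.86 × 7.8750% = 3.8075%
E(R_Ellery) = R_f + β × MRP = 3.8075% + 2.23 × 7.8750% = 21.37%

21.37%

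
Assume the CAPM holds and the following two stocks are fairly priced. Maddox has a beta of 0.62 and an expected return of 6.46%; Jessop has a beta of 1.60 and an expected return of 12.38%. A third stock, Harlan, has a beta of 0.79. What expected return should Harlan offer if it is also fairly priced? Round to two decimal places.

7.49%

MRP (SML slope) = (12.38% − 6.46%) / (1.60 − 0.62) = 5.92% / 0.98 = 6.0408%
R_f (intercept) = 6.46% − 0.62 × 6.0408% = 2.7147%
E(R_Harlan) = R_f + β × MRP = 2.7147% + 0.79 × 6.0408% = 7.49%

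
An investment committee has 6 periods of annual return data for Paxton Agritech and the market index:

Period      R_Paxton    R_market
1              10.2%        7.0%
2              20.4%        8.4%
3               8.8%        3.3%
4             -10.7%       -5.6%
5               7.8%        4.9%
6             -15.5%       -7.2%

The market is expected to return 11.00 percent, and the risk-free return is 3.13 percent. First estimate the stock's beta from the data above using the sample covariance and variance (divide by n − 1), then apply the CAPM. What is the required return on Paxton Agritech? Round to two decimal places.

Mean R_i = (10.2 + 20.4 + 8.8 − 10.7 + 7.8 − 15.5) / 6 = 3.5000%
Mean R_m = (7.0 + 8.4 + 3.3 − 5.6 + 4.9 − 7.2) / 6 = 1.8000%
Σ(R_i − R̄_i)(R_m − R̄_m) = 443.7400  ⇒  Cov = 443.7400 / 5 = 88.7480
Σ(R_m − R̄_m)² = 218.2200  ⇒  Var(R_m) = 218.2200 / 5 = 43.6440
β = Cov / Var(R_m) = 88.7480 / 43.6440 = 2.0335
MRP = 11.00% − 3.13% = 7.87%
E(R) = R_f + β × MRP = 3.13% + 2.0335 × 7.87% = 19.13%

19.13%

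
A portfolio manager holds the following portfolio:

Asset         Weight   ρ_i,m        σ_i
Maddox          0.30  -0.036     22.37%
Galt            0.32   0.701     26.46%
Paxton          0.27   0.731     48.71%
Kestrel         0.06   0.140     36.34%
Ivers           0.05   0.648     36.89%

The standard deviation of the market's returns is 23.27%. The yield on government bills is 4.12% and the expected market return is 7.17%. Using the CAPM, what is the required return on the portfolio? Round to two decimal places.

β_Maddox = -0.036 × 22.37% / 23.27% = -0.0346
β_Galt = 0.701 × 26.46% / 23.27% = 0.7971
β_Paxton = 0.731 × 48.71% / 23.27% = 1.5302
β_Kestrel = 0.140 × 36.34% / 23.27% = 0.2186
β_Ivers = 0.648 × 36.89% / 23.27% = 1.0273
β_P = Σ w_i β_i = 0.30×-0.0346 + 0.32×0.7971 + 0.27×1.5302 + 0.06×0.2186 + 0.05×1.0273 = 0.7223
MRP = 7.17% − 4.12% = 3.05%
E(R_P) = R_f + β_P × MRP = 4.12% + 0.7223 × 3.05% = 6.32%

6.32%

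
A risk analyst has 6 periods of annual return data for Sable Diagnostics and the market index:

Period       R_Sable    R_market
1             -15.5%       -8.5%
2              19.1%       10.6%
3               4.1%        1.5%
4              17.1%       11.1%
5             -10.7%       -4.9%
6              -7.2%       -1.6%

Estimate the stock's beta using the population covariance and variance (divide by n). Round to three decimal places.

Mean R_i = (-15.5 + 19.1 + 4.1 + 17.1 − 10.7 − 7.2) / 6 = 1.1500%
Mean R_m = (-8.5 + 10.6 + 1.5 + 11.1 − 4.9 − 1.6) / 6 = 1.3667%
Σ(R_i − R̄_i)(R_m − R̄_m) = 584.6900  ⇒  Cov = 584.6900 / 6 = 97.4483
Σ(R_m − R̄_m)² = 325.4333  ⇒  Var(R_m) = 325.4333 / 6 = 54.2389
β = Cov / Var(R_m) = 97.4483 / 54.2389 = 1.7966

1.797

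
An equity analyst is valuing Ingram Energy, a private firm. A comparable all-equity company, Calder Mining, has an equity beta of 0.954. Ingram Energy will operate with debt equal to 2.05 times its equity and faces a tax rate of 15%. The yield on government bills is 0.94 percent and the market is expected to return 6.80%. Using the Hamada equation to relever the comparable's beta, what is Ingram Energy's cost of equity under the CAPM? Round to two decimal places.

16.27%

β_L = β_U × [1 + (1 − t)(D/E)] = 0.954 × [1 + (1 − 0.15) × 2.05]
    = 0.954 × [1 + 0.85 × 2.05] = 0.954 × 2.7425 = 2.6163
MRP = 6.80% − 0.94% = 5.86%
E(R) = R_f + β_L × MRP = 0.94% + 2.6163 × 5.86% = 16.27%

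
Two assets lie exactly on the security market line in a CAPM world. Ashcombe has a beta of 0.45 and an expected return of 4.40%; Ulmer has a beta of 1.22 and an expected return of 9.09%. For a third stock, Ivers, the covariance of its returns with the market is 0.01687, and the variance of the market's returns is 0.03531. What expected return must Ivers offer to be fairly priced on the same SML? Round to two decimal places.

MRP = (9.09% − 4.40%) / (1.22 − 0.45) = 6.0909%
R_f = 4.40% − 0.45 × 6.0909% = 1.6591%
β_Ivers = Cov / Var(R_m) = 0.01687 / 0.03531 = 0.4778
E(R_Ivers) = R_f + β × MRP = 1.6591% + 0.4778 × 6.0909% = 4.57%

4.57%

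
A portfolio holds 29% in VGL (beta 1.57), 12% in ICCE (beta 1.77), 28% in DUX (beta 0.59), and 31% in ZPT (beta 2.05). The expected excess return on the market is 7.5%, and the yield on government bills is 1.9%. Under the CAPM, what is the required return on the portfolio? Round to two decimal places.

β_P = Σ w_i β_i = 0.29×1.57 + 0.12×1.77 + 0.28×0.59 + 0.31×2.05 = 1.4684
E(R_P) = R_f + β_P × MRP = 1.9% + 1.4684 × 7.5% = 12.91%

12.91%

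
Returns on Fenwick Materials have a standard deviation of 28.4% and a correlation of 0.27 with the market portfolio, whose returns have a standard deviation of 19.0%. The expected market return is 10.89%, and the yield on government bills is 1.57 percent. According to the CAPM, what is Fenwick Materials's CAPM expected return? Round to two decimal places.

5.33%

β = ρ × σ_i / σ_m = 0.27 × 28.4% / 19.0% = 0.4036
MRP = 10.89% − 1.57% = 9.32%
E(R) = 1.57% + 0.4036 × 9.32% = 5.33%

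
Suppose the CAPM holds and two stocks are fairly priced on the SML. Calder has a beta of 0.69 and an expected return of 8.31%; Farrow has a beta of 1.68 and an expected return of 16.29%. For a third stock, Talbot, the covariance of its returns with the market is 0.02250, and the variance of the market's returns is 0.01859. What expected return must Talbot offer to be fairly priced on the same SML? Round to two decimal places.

12.50%

MRP = (16.29% − 8.31%) / (1.68 − 0.69) = 8.0606%
R_f = 8.31% − 0.69 × 8.0606% = 2.7482%
β_Talbot = Cov / Var(R_m) = 0.02250 / 0.01859 = 1.2103
E(R_Talbot) = R_f + β × MRP = 2.7482% + 1.2103 × 8.0606% = 12.50%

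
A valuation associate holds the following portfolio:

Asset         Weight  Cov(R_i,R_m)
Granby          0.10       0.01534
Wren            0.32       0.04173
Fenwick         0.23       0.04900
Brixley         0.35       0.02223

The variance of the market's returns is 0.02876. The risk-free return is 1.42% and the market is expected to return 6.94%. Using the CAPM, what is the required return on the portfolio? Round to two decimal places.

β_Granby = 0.01534 / 0.02876 = 0.5334
β_Wren = 0.04173 / 0.02876 = 1.4510
β_Fenwick = 0.04900 / 0.02876 = 1.7038
β_Brixley = 0.02223 / 0.02876 = 0.7729
β_P = Σ w_i β_i = 0.10×0.5334 + 0.32×1.4510 + 0.23×1.7038 + 0.35×0.7729 = 1.1800
MRP = 6.94% − 1.42% = 5.52%
E(R_P) = R_f + β_P × MRP = 1.42% + 1.1800 × 5.52% = 7.93%

7.93%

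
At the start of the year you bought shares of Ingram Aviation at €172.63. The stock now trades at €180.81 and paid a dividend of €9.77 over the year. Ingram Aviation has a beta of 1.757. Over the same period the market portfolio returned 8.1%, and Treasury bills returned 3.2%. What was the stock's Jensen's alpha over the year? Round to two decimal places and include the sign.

-1.41%

Realised HPR = (P1 + D1 − P0) / P0 = (180.81 + 9.77 − 172.63) / 172.63 = 17.95 / 172.63 = 10.3980%
MRP = 8.1% − 3.2% = 4.90%
CAPM required = R_f + β·MRP = 3.2% + 1.757 × 4.9% = 11.8093%
α = realised − required = 10.3980% − 11.8093% = -1.41%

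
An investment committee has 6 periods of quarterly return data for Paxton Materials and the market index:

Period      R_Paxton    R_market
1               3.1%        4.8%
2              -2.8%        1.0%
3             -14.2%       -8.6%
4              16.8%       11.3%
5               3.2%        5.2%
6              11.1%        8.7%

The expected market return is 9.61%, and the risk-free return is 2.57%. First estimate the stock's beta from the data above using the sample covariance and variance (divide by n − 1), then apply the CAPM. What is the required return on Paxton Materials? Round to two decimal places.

13.30%

Mean R_i = (3.1 − 2.8 − 14.2 + 16.8 + 3.2 + 11.1) / 6 = 2.8667%
Mean R_m = (4.8 + 1.0 − 8.6 + 11.3 + 5.2 + 8.7) / 6 = 3.7333%
Σ(R_i − R̄_i)(R_m − R̄_m) = 373.0367  ⇒  Cov = 373.0367 / 5 = 74.6073
Σ(R_m − R̄_m)² = 244.7933  ⇒  Var(R_m) = 244.7933 / 5 = 48.9587
β = Cov / Var(R_m) = 74.6073 / 48.9587 = 1.5239
MRP = 9.61% − 2.57% = 7.04%
E(R) = R_f + β × MRP = 2.57% + 1.5239 × 7.04% = 13.30%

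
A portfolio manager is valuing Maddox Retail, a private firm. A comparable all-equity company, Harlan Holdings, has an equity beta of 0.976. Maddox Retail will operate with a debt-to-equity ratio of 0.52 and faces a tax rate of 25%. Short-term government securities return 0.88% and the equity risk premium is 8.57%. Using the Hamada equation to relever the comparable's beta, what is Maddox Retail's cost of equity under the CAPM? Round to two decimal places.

12.51%

β_L = β_U × [1 + (1 − t)(D/E)] = 0.976 × [1 + (1 − 0.25) × 0.52]
    = 0.976 × [1 + 0.75 × 0.52] = 0.976 × 1.3900 = 1.3566
E(R) = R_f + β_L × MRP = 0.88% + 1.3566 × 8.57% = 12.51%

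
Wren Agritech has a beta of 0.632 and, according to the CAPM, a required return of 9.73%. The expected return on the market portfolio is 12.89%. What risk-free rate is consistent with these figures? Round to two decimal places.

4.30%

E(R) = R_f + β(E(R_m) − R_f) = R_f(1 − β) + β·E(R_m)
9.73% = R_f × (1 − 0.632) + 0.632 × 12.89%
9.73% = R_f × 0.368 + 8.14648%
R_f = (9.73% − 8.14648%) / 0.368 = 4.30%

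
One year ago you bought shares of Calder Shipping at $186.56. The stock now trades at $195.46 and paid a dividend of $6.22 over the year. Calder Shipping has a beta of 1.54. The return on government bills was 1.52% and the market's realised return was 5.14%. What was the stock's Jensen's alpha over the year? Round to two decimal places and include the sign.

+1.01%

Realised HPR = (P1 + D1 − P0) / P0 = (195.46 + 6.22 − 186.56) / 186.56 = 15.12 / 186.56 = 8.1046%
MRP = 5.14% − 1.52% = 3.62%
CAPM required = R_f + β·MRP = 1.52% + 1.54 × 3.62% = 7.0948%
α = realised − required = 8.1046% − 7.0948% = +1.01%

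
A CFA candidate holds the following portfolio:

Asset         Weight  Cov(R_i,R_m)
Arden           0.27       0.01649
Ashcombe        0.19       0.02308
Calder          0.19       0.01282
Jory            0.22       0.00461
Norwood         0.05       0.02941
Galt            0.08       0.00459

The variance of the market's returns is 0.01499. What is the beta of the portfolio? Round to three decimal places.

0.942

β_Arden = 0.01649 / 0.01499 = 1.1001
β_Ashcombe = 0.02308 / 0.01499 = 1.5397
β_Calder = 0.01282 / 0.01499 = 0.8552
β_Jory = 0.00461 / 0.01499 = 0.3075
β_Norwood = 0.02941 / 0.01499 = 1.9620
β_Galt = 0.00459 / 0.01499 = 0.3062
β_P = Σ w_i β_i = 0.27×1.1001 + 0.19×1.5397 + 0.19×0.8552 + 0.22×0.3075 + 0.05×1.9620 + 0.08×0.3062 = 0.9423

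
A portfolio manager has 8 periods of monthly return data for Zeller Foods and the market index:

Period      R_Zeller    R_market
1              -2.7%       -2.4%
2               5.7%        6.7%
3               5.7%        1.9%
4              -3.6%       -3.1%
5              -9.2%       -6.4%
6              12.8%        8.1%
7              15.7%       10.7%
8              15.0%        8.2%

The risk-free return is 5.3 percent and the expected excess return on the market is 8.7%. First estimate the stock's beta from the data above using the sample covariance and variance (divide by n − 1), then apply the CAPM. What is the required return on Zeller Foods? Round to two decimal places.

17.75%

Mean R_i = (-2.7 + 5.7 + 5.7 − 3.6 − 9.2 + 12.8 + 15.7 + 15.0) / 8 = 4.9250%
Mean R_m = (-2.4 + 6.7 + 1.9 − 3.1 − 6.4 + 8.1 + 10.7 + 8.2) / 8 = 2.9625%
Σ(R_i − R̄_i)(R_m − R̄_m) = 403.4875  ⇒  Cov = 403.4875 / 7 = 57.6411
Σ(R_m − R̄_m)² = 281.9588  ⇒  Var(R_m) = 281.9588 / 7 = 40.2798
β = Cov / Var(R_m) = 57.6411 / 40.2798 = 1.4310
E(R) = R_f + β × MRP = 5.3% + 1.4310 × 8.7% = 17.75%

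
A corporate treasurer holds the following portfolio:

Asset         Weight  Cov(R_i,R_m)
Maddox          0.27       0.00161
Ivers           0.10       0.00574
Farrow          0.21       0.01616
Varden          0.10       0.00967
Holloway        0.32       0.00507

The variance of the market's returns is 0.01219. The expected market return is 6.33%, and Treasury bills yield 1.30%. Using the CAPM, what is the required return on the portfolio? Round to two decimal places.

β_Maddox = 0.00161 / 0.01219 = 0.1321
β_Ivers = 0.00574 / 0.01219 = 0.4709
β_Farrow = 0.01616 / 0.01219 = 1.3257
β_Varden = 0.00967 / 0.01219 = 0.7933
β_Holloway = 0.00507 / 0.01219 = 0.4159
β_P = Σ w_i β_i = 0.27×0.1321 + 0.10×0.4709 + 0.21×1.3257 + 0.10×0.7933 + 0.32×0.4159 = 0.5736
MRP = 6.33% − 1.30% = 5.03%
E(R_P) = R_f + β_P × MRP = 1.30% + 0.5736 × 5.03% = 4.19%

4.19%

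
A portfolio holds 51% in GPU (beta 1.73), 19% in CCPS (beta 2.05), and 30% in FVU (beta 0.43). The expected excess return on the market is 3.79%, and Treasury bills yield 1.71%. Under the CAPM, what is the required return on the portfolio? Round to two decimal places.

β_P = Σ w_i β_i = 0.51×1.73 + 0.19×2.05 + 0.30×0.43 = 1.4008
E(R_P) = R_f + β_P × MRP = 1.71% + 1.4008 × 3.79% = 7.02%

7.02%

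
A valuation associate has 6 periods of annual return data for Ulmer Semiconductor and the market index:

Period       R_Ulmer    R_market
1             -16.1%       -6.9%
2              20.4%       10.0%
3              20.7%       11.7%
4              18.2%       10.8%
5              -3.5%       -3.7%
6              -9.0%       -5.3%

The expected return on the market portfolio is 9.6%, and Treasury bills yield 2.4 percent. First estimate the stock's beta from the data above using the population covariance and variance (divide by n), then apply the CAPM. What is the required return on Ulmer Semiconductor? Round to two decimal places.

15.63%

Mean R_i = (-16.1 + 20.4 + 20.7 + 18.2 − 3.5 − 9.0) / 6 = 5.1167%
Mean R_m = (-6.9 + 10.0 + 11.7 + 10.8 − 3.7 − 5.3) / 6 = 2.7667%
Σ(R_i − R̄_i)(R_m − R̄_m) = 729.5533  ⇒  Cov = 729.5533 / 6 = 121.5922
Σ(R_m − R̄_m)² = 396.9933  ⇒  Var(R_m) = 396.9933 / 6 = 66.1656
β = Cov / Var(R_m) = 121.5922 / 66.1656 = 1.8377
MRP = 9.6% − 2.4% = 7.20%
E(R) = R_f + β × MRP = 2.4% + 1.8377 × 7.2% = 15.63%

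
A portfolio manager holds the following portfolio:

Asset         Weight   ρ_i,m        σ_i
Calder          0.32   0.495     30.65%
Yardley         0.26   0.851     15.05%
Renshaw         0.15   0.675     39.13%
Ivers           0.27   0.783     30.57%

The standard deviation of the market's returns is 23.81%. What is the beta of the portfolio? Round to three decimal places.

0.782

β_Calder = 0.495 × 30.65% / 23.81% = 0.6372
β_Yardley = 0.851 × 15.05% / 23.81% = 0.5379
β_Renshaw = 0.675 × 39.13% / 23.81% = 1.1093
β_Ivers = 0.783 × 30.57% / 23.81% = 1.0053
β_P = Σ w_i β_i = 0.32×0.6372 + 0.26×0.5379 + 0.15×1.1093 + 0.27×1.0053 = 0.7816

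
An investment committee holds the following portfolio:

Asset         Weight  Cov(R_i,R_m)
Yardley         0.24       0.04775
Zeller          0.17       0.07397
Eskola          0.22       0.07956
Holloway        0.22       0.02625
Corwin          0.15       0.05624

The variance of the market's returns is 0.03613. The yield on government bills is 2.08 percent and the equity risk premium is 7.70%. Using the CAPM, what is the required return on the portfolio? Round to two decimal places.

β_Yardley = 0.04775 / 0.03613 = 1.3216
β_Zeller = 0.07397 / 0.03613 = 2.0473
β_Eskola = 0.07956 / 0.03613 = 2.2020
β_Holloway = 0.02625 / 0.03613 = 0.7265
β_Corwin = 0.05624 / 0.03613 = 1.5566
β_P = Σ w_i β_i = 0.24×1.3216 + 0.17×2.0473 + 0.22×2.2020 + 0.22×0.7265 + 0.15×1.5566 = 1.5430
E(R_P) = R_f + β_P × MRP = 2.08% + 1.5430 × 7.70% = 13.96%

13.96%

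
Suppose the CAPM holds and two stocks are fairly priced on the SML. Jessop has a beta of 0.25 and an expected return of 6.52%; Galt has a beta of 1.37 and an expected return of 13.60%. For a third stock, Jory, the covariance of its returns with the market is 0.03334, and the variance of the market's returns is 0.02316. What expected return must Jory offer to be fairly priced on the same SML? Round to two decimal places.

14.04%

MRP = (13.60% − 6.52%) / (1.37 − 0.25) = 6.3214%
R_f = 6.52% − 0.25 × 6.3214% = 4.9397%
β_Jory = Cov / Var(R_m) = 0.03334 / 0.02316 = 1.4396
E(R_Jory) = R_f + β × MRP = 4.9397% + 1.4396 × 6.3214% = 14.04%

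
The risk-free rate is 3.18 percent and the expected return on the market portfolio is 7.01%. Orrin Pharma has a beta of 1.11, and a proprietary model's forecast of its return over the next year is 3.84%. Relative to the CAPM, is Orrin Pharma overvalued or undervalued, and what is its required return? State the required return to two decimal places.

MRP = 7.01% − 3.18% = 3.83%
Required return = R_f + β·MRP = 3.18% + 1.11 × 3.83% = 7.43%
Forecast 3.84% < required 7.43% → the stock plots below the SML → overvalued.

Overvalued; required return 7.43%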